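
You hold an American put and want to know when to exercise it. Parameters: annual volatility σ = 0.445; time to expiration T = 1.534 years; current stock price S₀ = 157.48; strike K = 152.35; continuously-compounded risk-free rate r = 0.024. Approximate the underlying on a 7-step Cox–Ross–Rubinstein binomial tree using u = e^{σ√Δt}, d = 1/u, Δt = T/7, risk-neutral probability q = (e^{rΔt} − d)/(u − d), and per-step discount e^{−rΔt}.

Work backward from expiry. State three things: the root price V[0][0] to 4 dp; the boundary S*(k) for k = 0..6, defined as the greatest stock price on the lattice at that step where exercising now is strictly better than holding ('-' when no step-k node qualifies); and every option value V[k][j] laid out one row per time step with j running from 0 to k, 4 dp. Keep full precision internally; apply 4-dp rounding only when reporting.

Δt=0.21914  u=1.23160  d=0.81195  q=0.46067  discount=0.99475
step 7 (expiry): payoffs max(K−S,0) = 115.7121 96.7760 68.0528 24.4841 0.0000 0.0000 0.0000 0.0000
step 6: (k=6,j=0): S=45.1233, (K−S)⁺=107.2267, hold=106.4275 ⇒ V=107.2267 exercise | (k=6,j=1): S=68.4451, (K−S)⁺=83.9049, hold=83.1057 ⇒ V=83.9049 exercise | (k=6,j=2): S=103.8207, (K−S)⁺=48.5293, hold=47.7301 ⇒ V=48.5293 exercise | (k=6,j=3): S=157.4800, (K−S)⁺=0.0000, hold=13.1356 ⇒ V=13.1356 continue | (k=6,j=4): S=238.8729, (K−S)⁺=0.0000, hold=0.0000 ⇒ V=0.0000 continue | (k=6,j=5): S=362.3333, (K−S)⁺=0.0000, hold=0.0000 ⇒ V=0.0000 continue | (k=6,j=6): S=549.6037, (K−S)⁺=0.0000, hold=0.0000 ⇒ V=0.0000 continue  boundary S*=103.8207
step 5: (k=5,j=0): S=55.5740, (K−S)⁺=96.7760, hold=95.9768 ⇒ V=96.7760 exercise | (k=5,j=1): S=84.2972, (K−S)⁺=68.0528, hold=67.2536 ⇒ V=68.0528 exercise | (k=5,j=2): S=127.8659, (K−S)⁺=24.4841, hold=32.0553 ⇒ V=32.0553 continue | (k=5,j=3): S=193.9528, (K−S)⁺=0.0000, hold=7.0472 ⇒ V=7.0472 continue | (k=5,j=4): S=294.1965, (K−S)⁺=0.0000, hold=0.0000 ⇒ V=0.0000 continue | (k=5,j=5): S=446.2507, (K−S)⁺=0.0000, hold=0.0000 ⇒ V=0.0000 continue  boundary S*=84.2972
step 4: (k=4,j=0): S=68.4451, (K−S)⁺=83.9049, hold=83.1057 ⇒ V=83.9049 exercise | (k=4,j=1): S=103.8207, (K−S)⁺=48.5293, hold=51.1997 ⇒ V=51.1997 continue | (k=4,j=2): S=157.4800, (K−S)⁺=0.0000, hold=20.4270 ⇒ V=20.4270 continue | (k=4,j=3): S=238.8729, (K−S)⁺=0.0000, hold=3.7808 ⇒ V=3.7808 continue | (k=4,j=4): S=362.3333, (K−S)⁺=0.0000, hold=0.0000 ⇒ V=0.0000 continue  boundary S*=68.4451
step 3: (k=3,j=0): S=84.2972, (K−S)⁺=68.0528, hold=68.4773 ⇒ V=68.4773 continue | (k=3,j=1): S=127.8659, (K−S)⁺=24.4841, hold=36.8293 ⇒ V=36.8293 continue | (k=3,j=2): S=193.9528, (K−S)⁺=0.0000, hold=12.6916 ⇒ V=12.6916 continue | (k=3,j=3): S=294.1965, (K−S)⁺=0.0000, hold=2.0284 ⇒ V=2.0284 continue  boundary S*=-
step 2: (k=2,j=0): S=103.8207, (K−S)⁺=48.5293, hold=53.6152 ⇒ V=53.6152 continue | (k=2,j=1): S=157.4800, (K−S)⁺=0.0000, hold=25.5748 ⇒ V=25.5748 continue | (k=2,j=2): S=238.8729, (K−S)⁺=0.0000, hold=7.7385 ⇒ V=7.7385 continue  boundary S*=-
step 1: (k=1,j=0): S=127.8659, (K−S)⁺=24.4841, hold=40.4842 ⇒ V=40.4842 continue | (k=1,j=1): S=193.9528, (K−S)⁺=0.0000, hold=17.2671 ⇒ V=17.2671 continue  boundary S*=-
step 0: (k=0,j=0): S=157.4800, (K−S)⁺=0.0000, hold=29.6324 ⇒ V=29.6324 continue  boundary S*=-

price = 29.6324
boundary = - - - - 68.4451 84.2972 103.8207
tree:
29.6324
40.4842 17.2671
53.6152 25.5748 7.7385
68.4773 36.8293 12.6916 2.0284
83.9049 51.1997 20.4270 3.7808 0.0000
96.7760 68.0528 32.0553 7.0472 0.0000 0.0000
107.2267 83.9049 48.5293 13.1356 0.0000 0.0000 0.0000
115.7121 96.7760 68.0528 24.4841 0.0000 0.0000 0.0000 0.0000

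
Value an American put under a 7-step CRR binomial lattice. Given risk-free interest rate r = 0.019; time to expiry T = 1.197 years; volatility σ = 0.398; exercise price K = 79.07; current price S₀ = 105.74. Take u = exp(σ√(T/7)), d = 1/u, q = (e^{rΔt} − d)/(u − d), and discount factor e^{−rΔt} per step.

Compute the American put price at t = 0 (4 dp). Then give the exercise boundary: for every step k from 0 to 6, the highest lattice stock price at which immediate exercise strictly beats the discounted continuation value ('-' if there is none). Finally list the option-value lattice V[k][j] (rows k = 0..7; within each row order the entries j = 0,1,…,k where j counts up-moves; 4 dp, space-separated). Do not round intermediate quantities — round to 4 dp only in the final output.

price = 5.7044
boundary = - - - - - 46.4360 54.7434
tree:
5.7044
8.6329 2.4255
12.7328 4.0471 0.6048
18.1917 6.6354 1.1423 0.0000
24.9781 10.6278 2.1574 0.0000 0.0000
32.6340 16.4763 4.0744 0.0000 0.0000 0.0000
39.6807 24.3266 7.6950 0.0000 0.0000 0.0000 0.0000
45.6581 32.6340 14.5330 0.0000 0.0000 0.0000 0.0000 0.0000

Δt=0.17100  u=1.17890  d=0.84825  q=0.46879  discount=0.99676
step 7 (expiry): payoffs max(K−S,0) = 45.6581 32.6340 14.5330 0.0000 0.0000 0.0000 0.0000 0.0000
step 6: (k=6,j=0): S=39.3893, (K−S)⁺=39.6807, hold=39.4242 ⇒ V=39.6807 exercise | (k=6,j=1): S=54.7434, (K−S)⁺=24.3266, hold=24.0701 ⇒ V=24.3266 exercise | (k=6,j=2): S=76.0826, (K−S)⁺=2.9874, hold=7.6950 ⇒ V=7.6950 continue | (k=6,j=3): S=105.7400, (K−S)⁺=0.0000, hold=0.0000 ⇒ V=0.0000 continue | (k=6,j=4): S=146.9579, (K−S)⁺=0.0000, hold=0.0000 ⇒ V=0.0000 continue | (k=6,j=5): S=204.2428, (K−S)⁺=0.0000, hold=0.0000 ⇒ V=0.0000 continue | (k=6,j=6): S=283.8575, (K−S)⁺=0.0000, hold=0.0000 ⇒ V=0.0000 continue  boundary S*=54.7434
step 5: (k=5,j=0): S=46.4360, (K−S)⁺=32.6340, hold=32.3775 ⇒ V=32.6340 exercise | (k=5,j=1): S=64.5370, (K−S)⁺=14.5330, hold=16.4763 ⇒ V=16.4763 continue | (k=5,j=2): S=89.6938, (K−S)⁺=0.0000, hold=4.0744 ⇒ V=4.0744 continue | (k=5,j=3): S=124.6569, (K−S)⁺=0.0000, hold=0.0000 ⇒ V=0.0000 continue | (k=5,j=4): S=173.2487, (K−S)⁺=0.0000, hold=0.0000 ⇒ V=0.0000 continue | (k=5,j=5): S=240.7818, (K−S)⁺=0.0000, hold=0.0000 ⇒ V=0.0000 continue  boundary S*=46.4360
step 4: (k=4,j=0): S=54.7434, (K−S)⁺=24.3266, hold=24.9781 ⇒ V=24.9781 continue | (k=4,j=1): S=76.0826, (K−S)⁺=2.9874, hold=10.6278 ⇒ V=10.6278 continue | (k=4,j=2): S=105.7400, (K−S)⁺=0.0000, hold=2.1574 ⇒ V=2.1574 continue | (k=4,j=3): S=146.9579, (K−S)⁺=0.0000, hold=0.0000 ⇒ V=0.0000 continue | (k=4,j=4): S=204.2428, (K−S)⁺=0.0000, hold=0.0000 ⇒ V=0.0000 continue  boundary S*=-
step 3: (k=3,j=0): S=64.5370, (K−S)⁺=14.5330, hold=18.1917 ⇒ V=18.1917 continue | (k=3,j=1): S=89.6938, (K−S)⁺=0.0000, hold=6.6354 ⇒ V=6.6354 continue | (k=3,j=2): S=124.6569, (K−S)⁺=0.0000, hold=1.1423 ⇒ V=1.1423 continue | (k=3,j=3): S=173.2487, (K−S)⁺=0.0000, hold=0.0000 ⇒ V=0.0000 continue  boundary S*=-
step 2: (k=2,j=0): S=76.0826, (K−S)⁺=2.9874, hold=12.7328 ⇒ V=12.7328 continue | (k=2,j=1): S=105.7400, (K−S)⁺=0.0000, hold=4.0471 ⇒ V=4.0471 continue | (k=2,j=2): S=146.9579, (K−S)⁺=0.0000, hold=0.6048 ⇒ V=0.6048 continue  boundary S*=-
step 1: (k=1,j=0): S=89.6938, (K−S)⁺=0.0000, hold=8.6329 ⇒ V=8.6329 continue | (k=1,j=1): S=124.6569, (K−S)⁺=0.0000, hold=2.4255 ⇒ V=2.4255 continue  boundary S*=-
step 0: (k=0,j=0): S=105.7400, (K−S)⁺=0.0000, hold=5.7044 ⇒ V=5.7044 continue  boundary S*=-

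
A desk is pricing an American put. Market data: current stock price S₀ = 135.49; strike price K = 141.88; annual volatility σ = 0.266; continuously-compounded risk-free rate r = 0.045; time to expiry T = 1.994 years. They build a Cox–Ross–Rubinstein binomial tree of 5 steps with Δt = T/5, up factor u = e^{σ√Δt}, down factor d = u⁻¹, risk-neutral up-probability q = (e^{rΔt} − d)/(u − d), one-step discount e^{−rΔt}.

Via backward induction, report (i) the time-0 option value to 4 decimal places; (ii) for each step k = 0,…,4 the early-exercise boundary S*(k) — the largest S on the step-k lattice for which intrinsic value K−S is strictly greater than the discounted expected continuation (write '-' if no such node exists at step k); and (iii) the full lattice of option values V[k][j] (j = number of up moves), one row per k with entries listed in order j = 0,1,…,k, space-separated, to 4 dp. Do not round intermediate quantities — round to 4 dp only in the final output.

price = 19.1658
boundary = - - 96.8280 81.8555 96.8280
tree:
19.1658
29.9908 9.5161
45.0520 16.6825 3.0155
60.0245 28.1960 6.2879 0.0000
72.6818 45.0520 13.1117 0.0000 0.0000
83.3819 60.0245 27.3408 0.0000 0.0000 0.0000

params: Δt=0.39880 u=1.18291 d=0.84537 q=0.51175 e^(-rΔt)=0.98221
t_5 payoffs: 83.3819 60.0245 27.3408 0.0000 0.0000 0.0000
t_4: node(4,0) S=69.1982 payoff=72.6818 vs cont=70.1583 → 72.6818 [stop]  node(4,1) S=96.8280 payoff=45.0520 vs cont=42.5285 → 45.0520 [stop]  node(4,2) S=135.4900 payoff=6.3900 vs cont=13.1117 → 13.1117 [wait]  node(4,3) S=189.5891 payoff=0.0000 vs cont=0.0000 → 0.0000 [wait]  node(4,4) S=265.2892 payoff=0.0000 vs cont=0.0000 → 0.0000 [wait]  ⇒ S*(4)=96.8280
t_3: node(3,0) S=81.8555 payoff=60.0245 vs cont=57.5010 → 60.0245 [stop]  node(3,1) S=114.5392 payoff=27.3408 vs cont=28.1960 → 28.1960 [wait]  node(3,2) S=160.2730 payoff=0.0000 vs cont=6.2879 → 6.2879 [wait]  node(3,3) S=224.2675 payoff=0.0000 vs cont=0.0000 → 0.0000 [wait]  ⇒ S*(3)=81.8555
t_2: node(2,0) S=96.8280 payoff=45.0520 vs cont=42.9584 → 45.0520 [stop]  node(2,1) S=135.4900 payoff=6.3900 vs cont=16.6825 → 16.6825 [wait]  node(2,2) S=189.5891 payoff=0.0000 vs cont=3.0155 → 3.0155 [wait]  ⇒ S*(2)=96.8280
t_1: node(1,0) S=114.5392 payoff=27.3408 vs cont=29.9908 → 29.9908 [wait]  node(1,1) S=160.2730 payoff=0.0000 vs cont=9.5161 → 9.5161 [wait]  ⇒ S*(1)=-
t_0: node(0,0) S=135.4900 payoff=6.3900 vs cont=19.1658 → 19.1658 [wait]  ⇒ S*(0)=-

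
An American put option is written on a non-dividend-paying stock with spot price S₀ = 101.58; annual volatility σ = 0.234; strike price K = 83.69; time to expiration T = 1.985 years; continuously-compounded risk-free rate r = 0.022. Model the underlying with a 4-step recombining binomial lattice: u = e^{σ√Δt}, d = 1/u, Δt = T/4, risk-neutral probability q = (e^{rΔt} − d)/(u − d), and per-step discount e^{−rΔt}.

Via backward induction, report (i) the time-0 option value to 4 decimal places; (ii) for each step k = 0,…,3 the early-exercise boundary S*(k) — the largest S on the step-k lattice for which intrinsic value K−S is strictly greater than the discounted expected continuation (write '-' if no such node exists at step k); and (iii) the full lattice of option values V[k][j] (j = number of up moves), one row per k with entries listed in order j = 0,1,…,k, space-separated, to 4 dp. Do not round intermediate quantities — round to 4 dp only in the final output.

Δt=0.49625  u=1.17921  d=0.84803  q=0.49203  discount=0.98914
step 4 (expiry): payoffs max(K−S,0) = 31.1549 10.6385 0.0000 0.0000 0.0000
step 3: (k=3,j=0): S=61.9497, (K−S)⁺=21.7403, hold=20.8316 ⇒ V=21.7403 exercise | (k=3,j=1): S=86.1427, (K−S)⁺=0.0000, hold=5.3454 ⇒ V=5.3454 continue | (k=3,j=2): S=119.7837, (K−S)⁺=0.0000, hold=0.0000 ⇒ V=0.0000 continue | (k=3,j=3): S=166.5625, (K−S)⁺=0.0000, hold=0.0000 ⇒ V=0.0000 continue  boundary S*=61.9497
step 2: (k=2,j=0): S=73.0515, (K−S)⁺=10.6385, hold=13.5251 ⇒ V=13.5251 continue | (k=2,j=1): S=101.5800, (K−S)⁺=0.0000, hold=2.6858 ⇒ V=2.6858 continue | (k=2,j=2): S=141.2497, (K−S)⁺=0.0000, hold=0.0000 ⇒ V=0.0000 continue  boundary S*=-
step 1: (k=1,j=0): S=86.1427, (K−S)⁺=0.0000, hold=8.1029 ⇒ V=8.1029 continue | (k=1,j=1): S=119.7837, (K−S)⁺=0.0000, hold=1.3495 ⇒ V=1.3495 continue  boundary S*=-
step 0: (k=0,j=0): S=101.5800, (K−S)⁺=0.0000, hold=4.7281 ⇒ V=4.7281 continue  boundary S*=-

price = 4.7281
boundary = - - - 61.9497
tree:
4.7281
8.1029 1.3495
13.5251 2.6858 0.0000
21.7403 5.3454 0.0000 0.0000
31.1549 10.6385 0.0000 0.0000 0.0000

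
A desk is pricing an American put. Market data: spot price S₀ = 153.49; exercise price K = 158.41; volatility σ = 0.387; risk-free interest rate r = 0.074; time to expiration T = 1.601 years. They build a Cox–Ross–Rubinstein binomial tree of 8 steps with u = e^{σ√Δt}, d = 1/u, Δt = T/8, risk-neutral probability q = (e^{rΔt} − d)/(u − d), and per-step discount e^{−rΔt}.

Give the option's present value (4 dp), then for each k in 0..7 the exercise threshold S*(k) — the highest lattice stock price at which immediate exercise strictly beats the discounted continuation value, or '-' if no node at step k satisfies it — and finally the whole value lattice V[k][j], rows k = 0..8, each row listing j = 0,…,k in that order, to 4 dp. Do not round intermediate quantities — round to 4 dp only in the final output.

Δt=0.20012  u=1.18902  d=0.84103  q=0.49970  discount=0.98530
step 8 (expiry): payoffs max(K−S,0) = 119.9880 104.0906 81.6155 49.8412 4.9200 0.0000 0.0000 0.0000 0.0000
step 7: (k=7,j=0): S=45.6843, (K−S)⁺=112.7257, hold=110.3970 ⇒ V=112.7257 exercise | (k=7,j=1): S=64.5866, (K−S)⁺=93.8234, hold=91.4948 ⇒ V=93.8234 exercise | (k=7,j=2): S=91.3098, (K−S)⁺=67.1002, hold=64.7715 ⇒ V=67.1002 exercise | (k=7,j=3): S=129.0900, (K−S)⁺=29.3200, hold=26.9914 ⇒ V=29.3200 exercise | (k=7,j=4): S=182.5020, (K−S)⁺=0.0000, hold=2.4253 ⇒ V=2.4253 continue | (k=7,j=5): S=258.0137, (K−S)⁺=0.0000, hold=0.0000 ⇒ V=0.0000 continue | (k=7,j=6): S=364.7689, (K−S)⁺=0.0000, hold=0.0000 ⇒ V=0.0000 continue | (k=7,j=7): S=515.6950, (K−S)⁺=0.0000, hold=0.0000 ⇒ V=0.0000 continue  boundary S*=129.0900
step 6: (k=6,j=0): S=54.3194, (K−S)⁺=104.0906, hold=101.7620 ⇒ V=104.0906 exercise | (k=6,j=1): S=76.7945, (K−S)⁺=81.6155, hold=79.2869 ⇒ V=81.6155 exercise | (k=6,j=2): S=108.5688, (K−S)⁺=49.8412, hold=47.5126 ⇒ V=49.8412 exercise | (k=6,j=3): S=153.4900, (K−S)⁺=4.9200, hold=15.6473 ⇒ V=15.6473 continue | (k=6,j=4): S=216.9977, (K−S)⁺=0.0000, hold=1.1955 ⇒ V=1.1955 continue | (k=6,j=5): S=306.7823, (K−S)⁺=0.0000, hold=0.0000 ⇒ V=0.0000 continue | (k=6,j=6): S=433.7160, (K−S)⁺=0.0000, hold=0.0000 ⇒ V=0.0000 continue  boundary S*=108.5688
step 5: (k=5,j=0): S=64.5866, (K−S)⁺=93.8234, hold=91.4948 ⇒ V=93.8234 exercise | (k=5,j=1): S=91.3098, (K−S)⁺=67.1002, hold=64.7715 ⇒ V=67.1002 exercise | (k=5,j=2): S=129.0900, (K−S)⁺=29.3200, hold=32.2730 ⇒ V=32.2730 continue | (k=5,j=3): S=182.5020, (K−S)⁺=0.0000, hold=8.3019 ⇒ V=8.3019 continue | (k=5,j=4): S=258.0137, (K−S)⁺=0.0000, hold=0.5893 ⇒ V=0.5893 continue | (k=5,j=5): S=364.7689, (K−S)⁺=0.0000, hold=0.0000 ⇒ V=0.0000 continue  boundary S*=91.3098
step 4: (k=4,j=0): S=76.7945, (K−S)⁺=81.6155, hold=79.2869 ⇒ V=81.6155 exercise | (k=4,j=1): S=108.5688, (K−S)⁺=49.8412, hold=48.9665 ⇒ V=49.8412 exercise | (k=4,j=2): S=153.4900, (K−S)⁺=4.9200, hold=19.9963 ⇒ V=19.9963 continue | (k=4,j=3): S=216.9977, (K−S)⁺=0.0000, hold=4.3825 ⇒ V=4.3825 continue | (k=4,j=4): S=306.7823, (K−S)⁺=0.0000, hold=0.2905 ⇒ V=0.2905 continue  boundary S*=108.5688
step 3: (k=3,j=0): S=91.3098, (K−S)⁺=67.1002, hold=64.7715 ⇒ V=67.1002 exercise | (k=3,j=1): S=129.0900, (K−S)⁺=29.3200, hold=34.4142 ⇒ V=34.4142 continue | (k=3,j=2): S=182.5020, (K−S)⁺=0.0000, hold=12.0148 ⇒ V=12.0148 continue | (k=3,j=3): S=258.0137, (K−S)⁺=0.0000, hold=2.3034 ⇒ V=2.3034 continue  boundary S*=91.3098
step 2: (k=2,j=0): S=108.5688, (K−S)⁺=49.8412, hold=50.0207 ⇒ V=50.0207 continue | (k=2,j=1): S=153.4900, (K−S)⁺=4.9200, hold=22.8799 ⇒ V=22.8799 continue | (k=2,j=2): S=216.9977, (K−S)⁺=0.0000, hold=7.0567 ⇒ V=7.0567 continue  boundary S*=-
step 1: (k=1,j=0): S=129.0900, (K−S)⁺=29.3200, hold=35.9225 ⇒ V=35.9225 continue | (k=1,j=1): S=182.5020, (K−S)⁺=0.0000, hold=14.7530 ⇒ V=14.7530 continue  boundary S*=-
step 0: (k=0,j=0): S=153.4900, (K−S)⁺=4.9200, hold=24.9715 ⇒ V=24.9715 continue  boundary S*=-

price = 24.9715
boundary = - - - 91.3098 108.5688 91.3098 108.5688 129.0900
tree:
24.9715
35.9225 14.7530
50.0207 22.8799 7.0567
67.1002 34.4142 12.0148 2.3034
81.6155 49.8412 19.9963 4.3825 0.2905
93.8234 67.1002 32.2730 8.3019 0.5893 0.0000
104.0906 81.6155 49.8412 15.6473 1.1955 0.0000 0.0000
112.7257 93.8234 67.1002 29.3200 2.4253 0.0000 0.0000 0.0000
119.9880 104.0906 81.6155 49.8412 4.9200 0.0000 0.0000 0.0000 0.0000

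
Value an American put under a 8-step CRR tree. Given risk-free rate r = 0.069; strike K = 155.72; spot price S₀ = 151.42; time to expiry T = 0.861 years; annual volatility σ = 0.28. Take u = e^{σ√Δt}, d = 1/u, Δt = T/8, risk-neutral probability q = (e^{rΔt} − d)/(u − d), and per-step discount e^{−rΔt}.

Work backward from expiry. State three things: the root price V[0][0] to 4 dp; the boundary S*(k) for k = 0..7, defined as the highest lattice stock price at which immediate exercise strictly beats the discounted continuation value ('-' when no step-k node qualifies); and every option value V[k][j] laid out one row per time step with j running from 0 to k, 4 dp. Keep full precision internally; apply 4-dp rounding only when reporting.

Δt=0.10762  u=1.09621  d=0.91224  q=0.51757  discount=0.99260
step 8 (expiry): payoffs max(K−S,0) = 83.1031 68.4582 50.8599 29.7124 4.3000 0.0000 0.0000 0.0000 0.0000
step 7: (k=7,j=0): S=79.6033, (K−S)⁺=76.1167, hold=74.9646 ⇒ V=76.1167 exercise | (k=7,j=1): S=95.6571, (K−S)⁺=60.0629, hold=58.9108 ⇒ V=60.0629 exercise | (k=7,j=2): S=114.9486, (K−S)⁺=40.7714, hold=39.6193 ⇒ V=40.7714 exercise | (k=7,j=3): S=138.1306, (K−S)⁺=17.5894, hold=16.4372 ⇒ V=17.5894 exercise | (k=7,j=4): S=165.9879, (K−S)⁺=0.0000, hold=2.0591 ⇒ V=2.0591 continue | (k=7,j=5): S=199.4632, (K−S)⁺=0.0000, hold=0.0000 ⇒ V=0.0000 continue | (k=7,j=6): S=239.6896, (K−S)⁺=0.0000, hold=0.0000 ⇒ V=0.0000 continue | (k=7,j=7): S=288.0286, (K−S)⁺=0.0000, hold=0.0000 ⇒ V=0.0000 continue  boundary S*=138.1306
step 6: (k=6,j=0): S=87.2618, (K−S)⁺=68.4582, hold=67.3061 ⇒ V=68.4582 exercise | (k=6,j=1): S=104.8601, (K−S)⁺=50.8599, hold=49.7077 ⇒ V=50.8599 exercise | (k=6,j=2): S=126.0076, (K−S)⁺=29.7124, hold=28.5603 ⇒ V=29.7124 exercise | (k=6,j=3): S=151.4200, (K−S)⁺=4.3000, hold=9.4807 ⇒ V=9.4807 continue | (k=6,j=4): S=181.9574, (K−S)⁺=0.0000, hold=0.9860 ⇒ V=0.9860 continue | (k=6,j=5): S=218.6533, (K−S)⁺=0.0000, hold=0.0000 ⇒ V=0.0000 continue | (k=6,j=6): S=262.7498, (K−S)⁺=0.0000, hold=0.0000 ⇒ V=0.0000 continue  boundary S*=126.0076
step 5: (k=5,j=0): S=95.6571, (K−S)⁺=60.0629, hold=58.9108 ⇒ V=60.0629 exercise | (k=5,j=1): S=114.9486, (K−S)⁺=40.7714, hold=39.6193 ⇒ V=40.7714 exercise | (k=5,j=2): S=138.1306, (K−S)⁺=17.5894, hold=19.0988 ⇒ V=19.0988 continue | (k=5,j=3): S=165.9879, (K−S)⁺=0.0000, hold=5.0465 ⇒ V=5.0465 continue | (k=5,j=4): S=199.4632, (K−S)⁺=0.0000, hold=0.4722 ⇒ V=0.4722 continue | (k=5,j=5): S=239.6896, (K−S)⁺=0.0000, hold=0.0000 ⇒ V=0.0000 continue  boundary S*=114.9486
step 4: (k=4,j=0): S=104.8601, (K−S)⁺=50.8599, hold=49.7077 ⇒ V=50.8599 exercise | (k=4,j=1): S=126.0076, (K−S)⁺=29.7124, hold=29.3357 ⇒ V=29.7124 exercise | (k=4,j=2): S=151.4200, (K−S)⁺=4.3000, hold=11.7383 ⇒ V=11.7383 continue | (k=4,j=3): S=181.9574, (K−S)⁺=0.0000, hold=2.6592 ⇒ V=2.6592 continue | (k=4,j=4): S=218.6533, (K−S)⁺=0.0000, hold=0.2261 ⇒ V=0.2261 continue  boundary S*=126.0076
step 3: (k=3,j=0): S=114.9486, (K−S)⁺=40.7714, hold=39.6193 ⇒ V=40.7714 exercise | (k=3,j=1): S=138.1306, (K−S)⁺=17.5894, hold=20.2586 ⇒ V=20.2586 continue | (k=3,j=2): S=165.9879, (K−S)⁺=0.0000, hold=6.9872 ⇒ V=6.9872 continue | (k=3,j=3): S=199.4632, (K−S)⁺=0.0000, hold=1.3895 ⇒ V=1.3895 continue  boundary S*=114.9486
step 2: (k=2,j=0): S=126.0076, (K−S)⁺=29.7124, hold=29.9315 ⇒ V=29.9315 continue | (k=2,j=1): S=151.4200, (K−S)⁺=4.3000, hold=13.2907 ⇒ V=13.2907 continue | (k=2,j=2): S=181.9574, (K−S)⁺=0.0000, hold=4.0598 ⇒ V=4.0598 continue  boundary S*=-
step 1: (k=1,j=0): S=138.1306, (K−S)⁺=17.5894, hold=21.1610 ⇒ V=21.1610 continue | (k=1,j=1): S=165.9879, (K−S)⁺=0.0000, hold=8.4501 ⇒ V=8.4501 continue  boundary S*=-
step 0: (k=0,j=0): S=151.4200, (K−S)⁺=4.3000, hold=14.4744 ⇒ V=14.4744 continue  boundary S*=-

price = 14.4744
boundary = - - - 114.9486 126.0076 114.9486 126.0076 138.1306
tree:
14.4744
21.1610 8.4501
29.9315 13.2907 4.0598
40.7714 20.2586 6.9872 1.3895
50.8599 29.7124 11.7383 2.6592 0.2261
60.0629 40.7714 19.0988 5.0465 0.4722 0.0000
68.4582 50.8599 29.7124 9.4807 0.9860 0.0000 0.0000
76.1167 60.0629 40.7714 17.5894 2.0591 0.0000 0.0000 0.0000
83.1031 68.4582 50.8599 29.7124 4.3000 0.0000 0.0000 0.0000 0.0000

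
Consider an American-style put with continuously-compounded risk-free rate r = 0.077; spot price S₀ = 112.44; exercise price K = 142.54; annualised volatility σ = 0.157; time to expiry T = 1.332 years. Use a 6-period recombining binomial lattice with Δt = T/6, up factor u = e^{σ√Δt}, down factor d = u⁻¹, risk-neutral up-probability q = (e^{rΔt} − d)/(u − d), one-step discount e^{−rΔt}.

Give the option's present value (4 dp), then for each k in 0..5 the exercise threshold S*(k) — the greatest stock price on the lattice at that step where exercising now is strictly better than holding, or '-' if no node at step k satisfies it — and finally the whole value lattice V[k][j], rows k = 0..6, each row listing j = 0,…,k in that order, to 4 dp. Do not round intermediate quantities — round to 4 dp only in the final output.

Δt=0.22200, u=1.07678, d=0.92870, q=0.59794, disc=e^(-rΔt)=0.98305
k=6 terminal: V=max(K-S,0) → 70.4022 58.8997 45.5631 30.1000 12.1713 0.0000 0.0000
k=5: j=0 S=77.6765 intr=64.8635 cont=62.4477 V=64.8635[EX]; j=1 S=90.0621 intr=52.4779 cont=50.0620 V=52.4779[EX]; j=2 S=104.4226 intr=38.1174 cont=35.7015 V=38.1174[EX]; j=3 S=121.0729 intr=21.4671 cont=19.0512 V=21.4671[EX]; j=4 S=140.3782 intr=2.1618 cont=4.8106 V=4.8106[hold]; j=5 S=162.7617 intr=0.0000 cont=0.0000 V=0.0000[hold]  S*(5)=121.0729
k=4: j=0 S=83.6403 intr=58.8997 cont=56.4838 V=58.8997[EX]; j=1 S=96.9769 intr=45.5631 cont=43.1472 V=45.5631[EX]; j=2 S=112.4400 intr=30.1000 cont=27.6841 V=30.1000[EX]; j=3 S=130.3687 intr=12.1713 cont=11.3124 V=12.1713[EX]; j=4 S=151.1562 intr=0.0000 cont=1.9014 V=1.9014[hold]  S*(4)=130.3687
k=3: j=0 S=90.0621 intr=52.4779 cont=50.0620 V=52.4779[EX]; j=1 S=104.4226 intr=38.1174 cont=35.7015 V=38.1174[EX]; j=2 S=121.0729 intr=21.4671 cont=19.0512 V=21.4671[EX]; j=3 S=140.3782 intr=2.1618 cont=5.9282 V=5.9282[hold]  S*(3)=121.0729
k=2: j=0 S=96.9769 intr=45.5631 cont=43.1472 V=45.5631[EX]; j=1 S=112.4400 intr=30.1000 cont=27.6841 V=30.1000[EX]; j=2 S=130.3687 intr=12.1713 cont=11.9694 V=12.1713[EX]  S*(2)=130.3687
k=1: j=0 S=104.4226 intr=38.1174 cont=35.7015 V=38.1174[EX]; j=1 S=121.0729 intr=21.4671 cont=19.0512 V=21.4671[EX]  S*(1)=121.0729
k=0: j=0 S=112.4400 intr=30.1000 cont=27.6841 V=30.1000[EX]  S*(0)=112.4400

price = 30.1000
boundary = 112.4400 121.0729 130.3687 121.0729 130.3687 121.0729
tree:
30.1000
38.1174 21.4671
45.5631 30.1000 12.1713
52.4779 38.1174 21.4671 5.9282
58.8997 45.5631 30.1000 12.1713 1.9014
64.8635 52.4779 38.1174 21.4671 4.8106 0.0000
70.4022 58.8997 45.5631 30.1000 12.1713 0.0000 0.0000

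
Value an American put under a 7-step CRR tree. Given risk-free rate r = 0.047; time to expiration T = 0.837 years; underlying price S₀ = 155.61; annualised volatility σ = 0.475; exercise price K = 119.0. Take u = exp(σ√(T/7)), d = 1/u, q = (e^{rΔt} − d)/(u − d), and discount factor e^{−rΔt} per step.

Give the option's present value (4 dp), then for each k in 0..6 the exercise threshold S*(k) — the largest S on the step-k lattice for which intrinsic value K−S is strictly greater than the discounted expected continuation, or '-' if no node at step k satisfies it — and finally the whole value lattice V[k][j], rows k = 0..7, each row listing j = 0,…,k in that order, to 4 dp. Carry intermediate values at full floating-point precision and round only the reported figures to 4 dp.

Δt=0.11957  u=1.17851  d=0.84853  q=0.47611  discount=0.99440
step 7 (expiry): payoffs max(K−S,0) = 69.7161 50.5503 23.9312 0.0000 0.0000 0.0000 0.0000 0.0000
step 6: (k=6,j=0): S=58.0816, (K−S)⁺=60.9184, hold=60.2515 ⇒ V=60.9184 exercise | (k=6,j=1): S=80.6686, (K−S)⁺=38.3314, hold=37.6645 ⇒ V=38.3314 exercise | (k=6,j=2): S=112.0395, (K−S)⁺=6.9605, hold=12.4671 ⇒ V=12.4671 continue | (k=6,j=3): S=155.6100, (K−S)⁺=0.0000, hold=0.0000 ⇒ V=0.0000 continue | (k=6,j=4): S=216.1244, (K−S)⁺=0.0000, hold=0.0000 ⇒ V=0.0000 continue | (k=6,j=5): S=300.1721, (K−S)⁺=0.0000, hold=0.0000 ⇒ V=0.0000 continue | (k=6,j=6): S=416.9045, (K−S)⁺=0.0000, hold=0.0000 ⇒ V=0.0000 continue  boundary S*=80.6686
step 5: (k=5,j=0): S=68.4497, (K−S)⁺=50.5503, hold=49.8834 ⇒ V=50.5503 exercise | (k=5,j=1): S=95.0688, (K−S)⁺=23.9312, hold=25.8714 ⇒ V=25.8714 continue | (k=5,j=2): S=132.0396, (K−S)⁺=0.0000, hold=6.4948 ⇒ V=6.4948 continue | (k=5,j=3): S=183.3879, (K−S)⁺=0.0000, hold=0.0000 ⇒ V=0.0000 continue | (k=5,j=4): S=254.7048, (K−S)⁺=0.0000, hold=0.0000 ⇒ V=0.0000 continue | (k=5,j=5): S=353.7557, (K−S)⁺=0.0000, hold=0.0000 ⇒ V=0.0000 continue  boundary S*=68.4497
step 4: (k=4,j=0): S=80.6686, (K−S)⁺=38.3314, hold=38.5830 ⇒ V=38.5830 continue | (k=4,j=1): S=112.0395, (K−S)⁺=6.9605, hold=16.5527 ⇒ V=16.5527 continue | (k=4,j=2): S=155.6100, (K−S)⁺=0.0000, hold=3.3835 ⇒ V=3.3835 continue | (k=4,j=3): S=216.1244, (K−S)⁺=0.0000, hold=0.0000 ⇒ V=0.0000 continue | (k=4,j=4): S=300.1721, (K−S)⁺=0.0000, hold=0.0000 ⇒ V=0.0000 continue  boundary S*=-
step 3: (k=3,j=0): S=95.0688, (K−S)⁺=23.9312, hold=27.9368 ⇒ V=27.9368 continue | (k=3,j=1): S=132.0396, (K−S)⁺=0.0000, hold=10.2251 ⇒ V=10.2251 continue | (k=3,j=2): S=183.3879, (K−S)⁺=0.0000, hold=1.7627 ⇒ V=1.7627 continue | (k=3,j=3): S=254.7048, (K−S)⁺=0.0000, hold=0.0000 ⇒ V=0.0000 continue  boundary S*=-
step 2: (k=2,j=0): S=112.0395, (K−S)⁺=6.9605, hold=19.3948 ⇒ V=19.3948 continue | (k=2,j=1): S=155.6100, (K−S)⁺=0.0000, hold=6.1614 ⇒ V=6.1614 continue | (k=2,j=2): S=216.1244, (K−S)⁺=0.0000, hold=0.9183 ⇒ V=0.9183 continue  boundary S*=-
step 1: (k=1,j=0): S=132.0396, (K−S)⁺=0.0000, hold=13.0209 ⇒ V=13.0209 continue | (k=1,j=1): S=183.3879, (K−S)⁺=0.0000, hold=3.6445 ⇒ V=3.6445 continue  boundary S*=-
step 0: (k=0,j=0): S=155.6100, (K−S)⁺=0.0000, hold=8.5088 ⇒ V=8.5088 continue  boundary S*=-

price = 8.5088
boundary = - - - - - 68.4497 80.6686
tree:
8.5088
13.0209 3.6445
19.3948 6.1614 0.9183
27.9368 10.2251 1.7627 0.0000
38.5830 16.5527 3.3835 0.0000 0.0000
50.5503 25.8714 6.4948 0.0000 0.0000 0.0000
60.9184 38.3314 12.4671 0.0000 0.0000 0.0000 0.0000
69.7161 50.5503 23.9312 0.0000 0.0000 0.0000 0.0000 0.0000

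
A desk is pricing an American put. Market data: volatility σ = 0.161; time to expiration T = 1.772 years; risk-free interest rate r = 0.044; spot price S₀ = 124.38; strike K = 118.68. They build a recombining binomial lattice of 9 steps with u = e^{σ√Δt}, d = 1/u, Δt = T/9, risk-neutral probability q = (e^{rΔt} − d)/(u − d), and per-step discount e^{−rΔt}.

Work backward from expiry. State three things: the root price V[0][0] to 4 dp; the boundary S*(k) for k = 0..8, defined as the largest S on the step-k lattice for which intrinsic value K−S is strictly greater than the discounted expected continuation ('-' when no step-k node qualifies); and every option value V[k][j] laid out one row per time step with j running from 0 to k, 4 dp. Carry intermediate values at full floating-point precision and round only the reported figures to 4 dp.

params: Δt=0.19689 u=1.07405 d=0.93105 q=0.54299 e^(-rΔt)=0.99137
t_9 payoffs: 53.2887 43.2453 31.6593 18.2939 2.8756 0.0000 0.0000 0.0000 0.0000 0.0000
t_8: node(8,0) S=70.2337 payoff=48.4463 vs cont=47.4226 → 48.4463 [stop]  node(8,1) S=81.0208 payoff=37.6592 vs cont=36.6355 → 37.6592 [stop]  node(8,2) S=93.4648 payoff=25.2152 vs cont=24.1915 → 25.2152 [stop]  node(8,3) S=107.8200 payoff=10.8600 vs cont=9.8363 → 10.8600 [stop]  node(8,4) S=124.3800 payoff=0.0000 vs cont=1.3029 → 1.3029 [wait]  node(8,5) S=143.4835 payoff=0.0000 vs cont=0.0000 → 0.0000 [wait]  node(8,6) S=165.5210 payoff=0.0000 vs cont=0.0000 → 0.0000 [wait]  node(8,7) S=190.9433 payoff=0.0000 vs cont=0.0000 → 0.0000 [wait]  node(8,8) S=220.2702 payoff=0.0000 vs cont=0.0000 → 0.0000 [wait]  ⇒ S*(8)=107.8200
t_7: node(7,0) S=75.4347 payoff=43.2453 vs cont=42.2216 → 43.2453 [stop]  node(7,1) S=87.0207 payoff=31.6593 vs cont=30.6356 → 31.6593 [stop]  node(7,2) S=100.3861 payoff=18.2939 vs cont=17.2702 → 18.2939 [stop]  node(7,3) S=115.8044 payoff=2.8756 vs cont=5.6216 → 5.6216 [wait]  node(7,4) S=133.5907 payoff=0.0000 vs cont=0.5903 → 0.5903 [wait]  node(7,5) S=154.1088 payoff=0.0000 vs cont=0.0000 → 0.0000 [wait]  node(7,6) S=177.7783 payoff=0.0000 vs cont=0.0000 → 0.0000 [wait]  node(7,7) S=205.0832 payoff=0.0000 vs cont=0.0000 → 0.0000 [wait]  ⇒ S*(7)=100.3861
t_6: node(6,0) S=81.0208 payoff=37.6592 vs cont=36.6355 → 37.6592 [stop]  node(6,1) S=93.4648 payoff=25.2152 vs cont=24.1915 → 25.2152 [stop]  node(6,2) S=107.8200 payoff=10.8600 vs cont=11.3145 → 11.3145 [wait]  node(6,3) S=124.3800 payoff=0.0000 vs cont=2.8647 → 2.8647 [wait]  node(6,4) S=143.4835 payoff=0.0000 vs cont=0.2674 → 0.2674 [wait]  node(6,5) S=165.5210 payoff=0.0000 vs cont=0.0000 → 0.0000 [wait]  node(6,6) S=190.9433 payoff=0.0000 vs cont=0.0000 → 0.0000 [wait]  ⇒ S*(6)=93.4648
t_5: node(5,0) S=87.0207 payoff=31.6593 vs cont=30.6356 → 31.6593 [stop]  node(5,1) S=100.3861 payoff=18.2939 vs cont=17.5149 → 18.2939 [stop]  node(5,2) S=115.8044 payoff=2.8756 vs cont=6.6683 → 6.6683 [wait]  node(5,3) S=133.5907 payoff=0.0000 vs cont=1.4419 → 1.4419 [wait]  node(5,4) S=154.1088 payoff=0.0000 vs cont=0.1212 → 0.1212 [wait]  node(5,5) S=177.7783 payoff=0.0000 vs cont=0.0000 → 0.0000 [wait]  ⇒ S*(5)=100.3861
t_4: node(4,0) S=93.4648 payoff=25.2152 vs cont=24.1915 → 25.2152 [stop]  node(4,1) S=107.8200 payoff=10.8600 vs cont=11.8780 → 11.8780 [wait]  node(4,2) S=124.3800 payoff=0.0000 vs cont=3.7974 → 3.7974 [wait]  node(4,3) S=143.4835 payoff=0.0000 vs cont=0.7185 → 0.7185 [wait]  node(4,4) S=165.5210 payoff=0.0000 vs cont=0.0549 → 0.0549 [wait]  ⇒ S*(4)=93.4648
t_3: node(3,0) S=100.3861 payoff=18.2939 vs cont=17.8182 → 18.2939 [stop]  node(3,1) S=115.8044 payoff=2.8756 vs cont=7.4256 → 7.4256 [wait]  node(3,2) S=133.5907 payoff=0.0000 vs cont=2.1072 → 2.1072 [wait]  node(3,3) S=154.1088 payoff=0.0000 vs cont=0.3551 → 0.3551 [wait]  ⇒ S*(3)=100.3861
t_2: node(2,0) S=107.8200 payoff=10.8600 vs cont=12.2856 → 12.2856 [wait]  node(2,1) S=124.3800 payoff=0.0000 vs cont=4.4986 → 4.4986 [wait]  node(2,2) S=143.4835 payoff=0.0000 vs cont=1.1458 → 1.1458 [wait]  ⇒ S*(2)=-
t_1: node(1,0) S=115.8044 payoff=2.8756 vs cont=7.9879 → 7.9879 [wait]  node(1,1) S=133.5907 payoff=0.0000 vs cont=2.6550 → 2.6550 [wait]  ⇒ S*(1)=-
t_0: node(0,0) S=124.3800 payoff=0.0000 vs cont=5.0482 → 5.0482 [wait]  ⇒ S*(0)=-

price = 5.0482
boundary = - - - 100.3861 93.4648 100.3861 93.4648 100.3861 107.8200
tree:
5.0482
7.9879 2.6550
12.2856 4.4986 1.1458
18.2939 7.4256 2.1072 0.3551
25.2152 11.8780 3.7974 0.7185 0.0549
31.6593 18.2939 6.6683 1.4419 0.1212 0.0000
37.6592 25.2152 11.3145 2.8647 0.2674 0.0000 0.0000
43.2453 31.6593 18.2939 5.6216 0.5903 0.0000 0.0000 0.0000
48.4463 37.6592 25.2152 10.8600 1.3029 0.0000 0.0000 0.0000 0.0000
53.2887 43.2453 31.6593 18.2939 2.8756 0.0000 0.0000 0.0000 0.0000 0.0000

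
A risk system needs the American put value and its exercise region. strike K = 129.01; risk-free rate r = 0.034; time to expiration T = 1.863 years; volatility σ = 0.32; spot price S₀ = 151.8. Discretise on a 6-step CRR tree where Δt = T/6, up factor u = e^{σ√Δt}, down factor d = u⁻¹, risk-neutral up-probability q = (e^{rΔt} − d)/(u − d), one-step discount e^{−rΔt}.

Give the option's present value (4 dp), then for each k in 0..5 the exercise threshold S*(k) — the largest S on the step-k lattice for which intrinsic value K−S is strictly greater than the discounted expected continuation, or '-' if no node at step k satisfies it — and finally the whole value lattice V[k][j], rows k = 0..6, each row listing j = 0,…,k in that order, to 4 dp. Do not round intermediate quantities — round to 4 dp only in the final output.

price = 12.3967
boundary = - - - - 74.3896 88.9103
tree:
12.3967
19.0161 5.6431
28.2495 9.6332 1.5321
40.3035 16.0751 3.0074 0.0000
54.6204 25.9913 5.9031 0.0000 0.0000
66.7697 40.0997 11.5873 0.0000 0.0000 0.0000
76.9347 54.6204 22.7446 0.0000 0.0000 0.0000 0.0000

Δt=0.31050, u=1.19520, d=0.83668, q=0.48514, disc=e^(-rΔt)=0.98950
k=6 terminal: V=max(K-S,0) → 76.9347 54.6204 22.7446 0.0000 0.0000 0.0000 0.0000
k=5: j=0 S=62.2403 intr=66.7697 cont=65.4149 V=66.7697[EX]; j=1 S=88.9103 intr=40.0997 cont=38.7449 V=40.0997[EX]; j=2 S=127.0082 intr=2.0018 cont=11.5873 V=11.5873[hold]; j=3 S=181.4311 intr=0.0000 cont=0.0000 V=0.0000[hold]; j=4 S=259.1741 intr=0.0000 cont=0.0000 V=0.0000[hold]; j=5 S=370.2299 intr=0.0000 cont=0.0000 V=0.0000[hold]  S*(5)=88.9103
k=4: j=0 S=74.3896 intr=54.6204 cont=53.2657 V=54.6204[EX]; j=1 S=106.2654 intr=22.7446 cont=25.9913 V=25.9913[hold]; j=2 S=151.8000 intr=0.0000 cont=5.9031 V=5.9031[hold]; j=3 S=216.8461 intr=0.0000 cont=0.0000 V=0.0000[hold]; j=4 S=309.7645 intr=0.0000 cont=0.0000 V=0.0000[hold]  S*(4)=74.3896
k=3: j=0 S=88.9103 intr=40.0997 cont=40.3035 V=40.3035[hold]; j=1 S=127.0082 intr=2.0018 cont=16.0751 V=16.0751[hold]; j=2 S=181.4311 intr=0.0000 cont=3.0074 V=3.0074[hold]; j=3 S=259.1741 intr=0.0000 cont=0.0000 V=0.0000[hold]  S*(3)=-
k=2: j=0 S=106.2654 intr=22.7446 cont=28.2495 V=28.2495[hold]; j=1 S=151.8000 intr=0.0000 cont=9.6332 V=9.6332[hold]; j=2 S=216.8461 intr=0.0000 cont=1.5321 V=1.5321[hold]  S*(2)=-
k=1: j=0 S=127.0082 intr=2.0018 cont=19.0161 V=19.0161[hold]; j=1 S=181.4311 intr=0.0000 cont=5.6431 V=5.6431[hold]  S*(1)=-
k=0: j=0 S=151.8000 intr=0.0000 cont=12.3967 V=12.3967[hold]  S*(0)=-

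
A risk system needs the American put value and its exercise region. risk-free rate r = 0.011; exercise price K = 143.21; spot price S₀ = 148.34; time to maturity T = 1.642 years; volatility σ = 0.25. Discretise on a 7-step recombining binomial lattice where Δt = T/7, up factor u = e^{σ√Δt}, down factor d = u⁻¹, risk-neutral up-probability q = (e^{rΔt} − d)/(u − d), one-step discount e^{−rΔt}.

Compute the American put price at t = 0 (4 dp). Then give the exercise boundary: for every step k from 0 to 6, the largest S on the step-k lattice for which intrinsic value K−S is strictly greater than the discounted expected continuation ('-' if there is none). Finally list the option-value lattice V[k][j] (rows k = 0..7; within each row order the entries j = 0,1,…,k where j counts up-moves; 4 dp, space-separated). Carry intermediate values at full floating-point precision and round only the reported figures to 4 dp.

Δt=0.23457, u=1.12872, d=0.88596, q=0.48041, disc=e^(-rΔt)=0.99742
k=7 terminal: V=max(K-S,0) → 79.6530 62.2383 40.0519 11.7864 0.0000 0.0000 0.0000 0.0000
k=6: j=0 S=71.7378 intr=71.4722 cont=71.1031 V=71.4722[EX]; j=1 S=91.3941 intr=51.8159 cont=51.4468 V=51.8159[EX]; j=2 S=116.4363 intr=26.7737 cont=26.4047 V=26.7737[EX]; j=3 S=148.3400 intr=0.0000 cont=6.1083 V=6.1083[hold]; j=4 S=188.9854 intr=0.0000 cont=0.0000 V=0.0000[hold]; j=5 S=240.7677 intr=0.0000 cont=0.0000 V=0.0000[hold]; j=6 S=306.7385 intr=0.0000 cont=0.0000 V=0.0000[hold]  S*(6)=116.4363
k=5: j=0 S=80.9717 intr=62.2383 cont=61.8693 V=62.2383[EX]; j=1 S=103.1581 intr=40.0519 cont=39.6829 V=40.0519[EX]; j=2 S=131.4236 intr=11.7864 cont=16.8025 V=16.8025[hold]; j=3 S=167.4339 intr=0.0000 cont=3.1657 V=3.1657[hold]; j=4 S=213.3110 intr=0.0000 cont=0.0000 V=0.0000[hold]; j=5 S=271.7586 intr=0.0000 cont=0.0000 V=0.0000[hold]  S*(5)=103.1581
k=4: j=0 S=91.3941 intr=51.8159 cont=51.4468 V=51.8159[EX]; j=1 S=116.4363 intr=26.7737 cont=28.8082 V=28.8082[hold]; j=2 S=148.3400 intr=0.0000 cont=10.2248 V=10.2248[hold]; j=3 S=188.9854 intr=0.0000 cont=1.6406 V=1.6406[hold]; j=4 S=240.7677 intr=0.0000 cont=0.0000 V=0.0000[hold]  S*(4)=91.3941
k=3: j=0 S=103.1581 intr=40.0519 cont=40.6577 V=40.6577[hold]; j=1 S=131.4236 intr=11.7864 cont=19.8293 V=19.8293[hold]; j=2 S=167.4339 intr=0.0000 cont=6.0851 V=6.0851[hold]; j=3 S=213.3110 intr=0.0000 cont=0.8502 V=0.8502[hold]  S*(3)=-
k=2: j=0 S=116.4363 intr=26.7737 cont=30.5726 V=30.5726[hold]; j=1 S=148.3400 intr=0.0000 cont=13.1924 V=13.1924[hold]; j=2 S=188.9854 intr=0.0000 cont=3.5611 V=3.5611[hold]  S*(2)=-
k=1: j=0 S=131.4236 intr=11.7864 cont=22.1657 V=22.1657[hold]; j=1 S=167.4339 intr=0.0000 cont=8.5433 V=8.5433[hold]  S*(1)=-
k=0: j=0 S=148.3400 intr=0.0000 cont=15.5811 V=15.5811[hold]  S*(0)=-

price = 15.5811
boundary = - - - - 91.3941 103.1581 116.4363
tree:
15.5811
22.1657 8.5433
30.5726 13.1924 3.5611
40.6577 19.8293 6.0851 0.8502
51.8159 28.8082 10.2248 1.6406 0.0000
62.2383 40.0519 16.8025 3.1657 0.0000 0.0000
71.4722 51.8159 26.7737 6.1083 0.0000 0.0000 0.0000
79.6530 62.2383 40.0519 11.7864 0.0000 0.0000 0.0000 0.0000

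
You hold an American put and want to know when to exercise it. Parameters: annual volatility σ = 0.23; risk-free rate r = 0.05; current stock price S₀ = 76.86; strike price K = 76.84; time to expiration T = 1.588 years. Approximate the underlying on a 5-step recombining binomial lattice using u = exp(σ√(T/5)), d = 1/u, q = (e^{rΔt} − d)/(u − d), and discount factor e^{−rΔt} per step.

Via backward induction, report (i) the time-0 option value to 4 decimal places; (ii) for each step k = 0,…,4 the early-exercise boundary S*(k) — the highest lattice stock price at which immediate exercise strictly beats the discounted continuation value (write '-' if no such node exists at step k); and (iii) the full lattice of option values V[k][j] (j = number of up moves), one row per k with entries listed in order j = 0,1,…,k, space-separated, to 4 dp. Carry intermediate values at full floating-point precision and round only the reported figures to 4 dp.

price = 6.8397
boundary = - - 59.3082 52.0981 59.3082
tree:
6.8397
11.1707 3.1938
17.5318 5.8498 0.9276
24.7419 10.3741 2.0019 0.0000
31.0754 17.5318 4.3204 0.0000 0.0000
36.6390 24.7419 9.3239 0.0000 0.0000 0.0000

Δt=0.31760  u=1.13839  d=0.87843  q=0.52921  discount=0.98425
step 5 (expiry): payoffs max(K−S,0) = 36.6390 24.7419 9.3239 0.0000 0.0000 0.0000
step 4: (k=4,j=0): S=45.7646, (K−S)⁺=31.0754, hold=29.8648 ⇒ V=31.0754 exercise | (k=4,j=1): S=59.3082, (K−S)⁺=17.5318, hold=16.3212 ⇒ V=17.5318 exercise | (k=4,j=2): S=76.8600, (K−S)⁺=0.0000, hold=4.3204 ⇒ V=4.3204 continue | (k=4,j=3): S=99.6061, (K−S)⁺=0.0000, hold=0.0000 ⇒ V=0.0000 continue | (k=4,j=4): S=129.0837, (K−S)⁺=0.0000, hold=0.0000 ⇒ V=0.0000 continue  boundary S*=59.3082
step 3: (k=3,j=0): S=52.0981, (K−S)⁺=24.7419, hold=23.5313 ⇒ V=24.7419 exercise | (k=3,j=1): S=67.5161, (K−S)⁺=9.3239, hold=10.3741 ⇒ V=10.3741 continue | (k=3,j=2): S=87.4970, (K−S)⁺=0.0000, hold=2.0019 ⇒ V=2.0019 continue | (k=3,j=3): S=113.3910, (K−S)⁺=0.0000, hold=0.0000 ⇒ V=0.0000 continue  boundary S*=52.0981
step 2: (k=2,j=0): S=59.3082, (K−S)⁺=17.5318, hold=16.8682 ⇒ V=17.5318 exercise | (k=2,j=1): S=76.8600, (K−S)⁺=0.0000, hold=5.8498 ⇒ V=5.8498 continue | (k=2,j=2): S=99.6061, (K−S)⁺=0.0000, hold=0.9276 ⇒ V=0.9276 continue  boundary S*=59.3082
step 1: (k=1,j=0): S=67.5161, (K−S)⁺=9.3239, hold=11.1707 ⇒ V=11.1707 continue | (k=1,j=1): S=87.4970, (K−S)⁺=0.0000, hold=3.1938 ⇒ V=3.1938 continue  boundary S*=-
step 0: (k=0,j=0): S=76.8600, (K−S)⁺=0.0000, hold=6.8397 ⇒ V=6.8397 continue  boundary S*=-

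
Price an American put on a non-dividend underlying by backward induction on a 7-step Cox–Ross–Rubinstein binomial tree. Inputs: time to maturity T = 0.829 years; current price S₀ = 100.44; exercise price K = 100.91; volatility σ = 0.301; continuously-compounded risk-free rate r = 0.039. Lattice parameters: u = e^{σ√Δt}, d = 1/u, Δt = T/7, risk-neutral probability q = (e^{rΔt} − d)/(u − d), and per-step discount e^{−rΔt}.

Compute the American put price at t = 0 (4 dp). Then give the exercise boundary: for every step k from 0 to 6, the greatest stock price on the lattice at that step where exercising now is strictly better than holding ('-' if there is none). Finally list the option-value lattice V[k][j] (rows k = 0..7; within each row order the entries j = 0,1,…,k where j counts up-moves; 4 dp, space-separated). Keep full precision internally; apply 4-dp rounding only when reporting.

price = 10.1631
boundary = - - - 73.6119 66.3685 73.6119 81.6459
tree:
10.1631
14.6341 5.7227
20.3775 8.9446 2.5079
27.2981 13.5475 4.3590 0.6536
34.5415 19.7217 7.4109 1.3039 0.0000
41.0722 27.2981 12.2205 2.6012 0.0000 0.0000
46.9602 34.5415 19.2641 5.1896 0.0000 0.0000 0.0000
52.2689 41.0722 27.2981 10.3533 0.0000 0.0000 0.0000 0.0000

params: Δt=0.11843 u=1.10914 d=0.90160 q=0.49643 e^(-rΔt)=0.99539
t_7 payoffs: 52.2689 41.0722 27.2981 10.3533 0.0000 0.0000 0.0000 0.0000
t_6: node(6,0) S=53.9498 payoff=46.9602 vs cont=46.4952 → 46.9602 [stop]  node(6,1) S=66.3685 payoff=34.5415 vs cont=34.0765 → 34.5415 [stop]  node(6,2) S=81.6459 payoff=19.2641 vs cont=18.7991 → 19.2641 [stop]  node(6,3) S=100.4400 payoff=0.4700 vs cont=5.1896 → 5.1896 [wait]  node(6,4) S=123.5603 payoff=0.0000 vs cont=0.0000 → 0.0000 [wait]  node(6,5) S=152.0027 payoff=0.0000 vs cont=0.0000 → 0.0000 [wait]  node(6,6) S=186.9923 payoff=0.0000 vs cont=0.0000 → 0.0000 [wait]  ⇒ S*(6)=81.6459
t_5: node(5,0) S=59.8378 payoff=41.0722 vs cont=40.6072 → 41.0722 [stop]  node(5,1) S=73.6119 payoff=27.2981 vs cont=26.8331 → 27.2981 [stop]  node(5,2) S=90.5567 payoff=10.3533 vs cont=12.2205 → 12.2205 [wait]  node(5,3) S=111.4020 payoff=0.0000 vs cont=2.6012 → 2.6012 [wait]  node(5,4) S=137.0456 payoff=0.0000 vs cont=0.0000 → 0.0000 [wait]  node(5,5) S=168.5922 payoff=0.0000 vs cont=0.0000 → 0.0000 [wait]  ⇒ S*(5)=73.6119
t_4: node(4,0) S=66.3685 payoff=34.5415 vs cont=34.0765 → 34.5415 [stop]  node(4,1) S=81.6459 payoff=19.2641 vs cont=19.7217 → 19.7217 [wait]  node(4,2) S=100.4400 payoff=0.4700 vs cont=7.4109 → 7.4109 [wait]  node(4,3) S=123.5603 payoff=0.0000 vs cont=1.3039 → 1.3039 [wait]  node(4,4) S=152.0027 payoff=0.0000 vs cont=0.0000 → 0.0000 [wait]  ⇒ S*(4)=66.3685
t_3: node(3,0) S=73.6119 payoff=27.2981 vs cont=27.0592 → 27.2981 [stop]  node(3,1) S=90.5567 payoff=10.3533 vs cont=13.5475 → 13.5475 [wait]  node(3,2) S=111.4020 payoff=0.0000 vs cont=4.3590 → 4.3590 [wait]  node(3,3) S=137.0456 payoff=0.0000 vs cont=0.6536 → 0.6536 [wait]  ⇒ S*(3)=73.6119
t_2: node(2,0) S=81.6459 payoff=19.2641 vs cont=20.3775 → 20.3775 [wait]  node(2,1) S=100.4400 payoff=0.4700 vs cont=8.9446 → 8.9446 [wait]  node(2,2) S=123.5603 payoff=0.0000 vs cont=2.5079 → 2.5079 [wait]  ⇒ S*(2)=-
t_1: node(1,0) S=90.5567 payoff=10.3533 vs cont=14.6341 → 14.6341 [wait]  node(1,1) S=111.4020 payoff=0.0000 vs cont=5.7227 → 5.7227 [wait]  ⇒ S*(1)=-
t_0: node(0,0) S=100.4400 payoff=0.4700 vs cont=10.1631 → 10.1631 [wait]  ⇒ S*(0)=-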